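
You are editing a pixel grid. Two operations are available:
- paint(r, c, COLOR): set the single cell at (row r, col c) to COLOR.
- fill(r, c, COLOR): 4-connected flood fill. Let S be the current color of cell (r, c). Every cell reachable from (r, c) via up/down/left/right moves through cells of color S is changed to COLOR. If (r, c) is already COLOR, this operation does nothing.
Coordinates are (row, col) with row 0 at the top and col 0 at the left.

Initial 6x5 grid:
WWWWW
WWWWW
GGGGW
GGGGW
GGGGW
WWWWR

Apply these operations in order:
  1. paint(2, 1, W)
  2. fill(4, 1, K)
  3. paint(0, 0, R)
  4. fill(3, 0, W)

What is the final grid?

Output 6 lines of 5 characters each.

After op 1 paint(2,1,W):
WWWWW
WWWWW
GWGGW
GGGGW
GGGGW
WWWWR
After op 2 fill(4,1,K) [11 cells changed]:
WWWWW
WWWWW
KWKKW
KKKKW
KKKKW
WWWWR
After op 3 paint(0,0,R):
RWWWW
WWWWW
KWKKW
KKKKW
KKKKW
WWWWR
After op 4 fill(3,0,W) [11 cells changed]:
RWWWW
WWWWW
WWWWW
WWWWW
WWWWW
WWWWR

Answer: RWWWW
WWWWW
WWWWW
WWWWW
WWWWW
WWWWR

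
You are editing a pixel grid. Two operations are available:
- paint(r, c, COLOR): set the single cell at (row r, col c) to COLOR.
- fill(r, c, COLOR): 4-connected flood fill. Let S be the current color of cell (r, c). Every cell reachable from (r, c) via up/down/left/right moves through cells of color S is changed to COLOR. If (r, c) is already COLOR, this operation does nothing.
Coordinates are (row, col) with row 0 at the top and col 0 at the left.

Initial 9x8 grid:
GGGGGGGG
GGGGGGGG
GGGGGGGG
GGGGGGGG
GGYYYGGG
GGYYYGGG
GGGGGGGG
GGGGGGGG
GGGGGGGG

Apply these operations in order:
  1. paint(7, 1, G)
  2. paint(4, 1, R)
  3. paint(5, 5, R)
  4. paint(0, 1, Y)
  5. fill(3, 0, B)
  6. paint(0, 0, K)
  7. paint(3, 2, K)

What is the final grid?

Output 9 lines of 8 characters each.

Answer: KYBBBBBB
BBBBBBBB
BBBBBBBB
BBKBBBBB
BRYYYBBB
BBYYYRBB
BBBBBBBB
BBBBBBBB
BBBBBBBB

Derivation:
After op 1 paint(7,1,G):
GGGGGGGG
GGGGGGGG
GGGGGGGG
GGGGGGGG
GGYYYGGG
GGYYYGGG
GGGGGGGG
GGGGGGGG
GGGGGGGG
After op 2 paint(4,1,R):
GGGGGGGG
GGGGGGGG
GGGGGGGG
GGGGGGGG
GRYYYGGG
GGYYYGGG
GGGGGGGG
GGGGGGGG
GGGGGGGG
After op 3 paint(5,5,R):
GGGGGGGG
GGGGGGGG
GGGGGGGG
GGGGGGGG
GRYYYGGG
GGYYYRGG
GGGGGGGG
GGGGGGGG
GGGGGGGG
After op 4 paint(0,1,Y):
GYGGGGGG
GGGGGGGG
GGGGGGGG
GGGGGGGG
GRYYYGGG
GGYYYRGG
GGGGGGGG
GGGGGGGG
GGGGGGGG
After op 5 fill(3,0,B) [63 cells changed]:
BYBBBBBB
BBBBBBBB
BBBBBBBB
BBBBBBBB
BRYYYBBB
BBYYYRBB
BBBBBBBB
BBBBBBBB
BBBBBBBB
After op 6 paint(0,0,K):
KYBBBBBB
BBBBBBBB
BBBBBBBB
BBBBBBBB
BRYYYBBB
BBYYYRBB
BBBBBBBB
BBBBBBBB
BBBBBBBB
After op 7 paint(3,2,K):
KYBBBBBB
BBBBBBBB
BBBBBBBB
BBKBBBBB
BRYYYBBB
BBYYYRBB
BBBBBBBB
BBBBBBBB
BBBBBBBB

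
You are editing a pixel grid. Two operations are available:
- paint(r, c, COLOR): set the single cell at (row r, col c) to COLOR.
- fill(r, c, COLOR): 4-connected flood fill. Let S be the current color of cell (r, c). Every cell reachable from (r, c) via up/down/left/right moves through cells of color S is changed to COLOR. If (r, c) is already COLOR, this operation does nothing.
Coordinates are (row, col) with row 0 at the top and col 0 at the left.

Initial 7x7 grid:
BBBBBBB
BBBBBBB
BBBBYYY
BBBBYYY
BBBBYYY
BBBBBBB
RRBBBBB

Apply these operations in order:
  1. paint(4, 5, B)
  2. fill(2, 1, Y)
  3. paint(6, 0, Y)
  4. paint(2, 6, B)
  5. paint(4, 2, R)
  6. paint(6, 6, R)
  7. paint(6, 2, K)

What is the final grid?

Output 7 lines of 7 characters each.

After op 1 paint(4,5,B):
BBBBBBB
BBBBBBB
BBBBYYY
BBBBYYY
BBBBYBY
BBBBBBB
RRBBBBB
After op 2 fill(2,1,Y) [39 cells changed]:
YYYYYYY
YYYYYYY
YYYYYYY
YYYYYYY
YYYYYYY
YYYYYYY
RRYYYYY
After op 3 paint(6,0,Y):
YYYYYYY
YYYYYYY
YYYYYYY
YYYYYYY
YYYYYYY
YYYYYYY
YRYYYYY
After op 4 paint(2,6,B):
YYYYYYY
YYYYYYY
YYYYYYB
YYYYYYY
YYYYYYY
YYYYYYY
YRYYYYY
After op 5 paint(4,2,R):
YYYYYYY
YYYYYYY
YYYYYYB
YYYYYYY
YYRYYYY
YYYYYYY
YRYYYYY
After op 6 paint(6,6,R):
YYYYYYY
YYYYYYY
YYYYYYB
YYYYYYY
YYRYYYY
YYYYYYY
YRYYYYR
After op 7 paint(6,2,K):
YYYYYYY
YYYYYYY
YYYYYYB
YYYYYYY
YYRYYYY
YYYYYYY
YRKYYYR

Answer: YYYYYYY
YYYYYYY
YYYYYYB
YYYYYYY
YYRYYYY
YYYYYYY
YRKYYYR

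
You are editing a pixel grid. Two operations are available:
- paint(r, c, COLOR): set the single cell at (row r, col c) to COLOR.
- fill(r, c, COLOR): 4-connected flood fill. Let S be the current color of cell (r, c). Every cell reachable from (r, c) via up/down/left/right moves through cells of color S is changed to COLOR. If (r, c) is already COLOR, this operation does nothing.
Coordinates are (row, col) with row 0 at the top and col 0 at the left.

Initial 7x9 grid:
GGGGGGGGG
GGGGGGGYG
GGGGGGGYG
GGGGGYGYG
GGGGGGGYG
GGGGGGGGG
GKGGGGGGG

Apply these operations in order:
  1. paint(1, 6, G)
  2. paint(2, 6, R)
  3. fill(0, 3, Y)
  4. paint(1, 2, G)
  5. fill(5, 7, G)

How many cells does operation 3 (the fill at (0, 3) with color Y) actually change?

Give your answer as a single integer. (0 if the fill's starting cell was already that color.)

After op 1 paint(1,6,G):
GGGGGGGGG
GGGGGGGYG
GGGGGGGYG
GGGGGYGYG
GGGGGGGYG
GGGGGGGGG
GKGGGGGGG
After op 2 paint(2,6,R):
GGGGGGGGG
GGGGGGGYG
GGGGGGRYG
GGGGGYGYG
GGGGGGGYG
GGGGGGGGG
GKGGGGGGG
After op 3 fill(0,3,Y) [56 cells changed]:
YYYYYYYYY
YYYYYYYYY
YYYYYYRYY
YYYYYYYYY
YYYYYYYYY
YYYYYYYYY
YKYYYYYYY

Answer: 56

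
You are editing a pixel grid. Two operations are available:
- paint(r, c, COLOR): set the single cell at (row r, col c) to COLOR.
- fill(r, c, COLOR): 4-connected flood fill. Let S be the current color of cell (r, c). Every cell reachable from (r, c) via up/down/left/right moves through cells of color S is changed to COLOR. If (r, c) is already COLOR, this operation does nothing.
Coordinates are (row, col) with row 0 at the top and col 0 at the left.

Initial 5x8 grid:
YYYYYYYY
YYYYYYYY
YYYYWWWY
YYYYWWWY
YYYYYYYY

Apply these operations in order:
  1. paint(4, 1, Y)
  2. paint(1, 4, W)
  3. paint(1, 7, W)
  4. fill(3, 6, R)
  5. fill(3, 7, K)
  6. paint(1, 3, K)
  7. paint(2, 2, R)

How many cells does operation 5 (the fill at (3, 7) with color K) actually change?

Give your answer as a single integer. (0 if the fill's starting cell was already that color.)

Answer: 32

Derivation:
After op 1 paint(4,1,Y):
YYYYYYYY
YYYYYYYY
YYYYWWWY
YYYYWWWY
YYYYYYYY
After op 2 paint(1,4,W):
YYYYYYYY
YYYYWYYY
YYYYWWWY
YYYYWWWY
YYYYYYYY
After op 3 paint(1,7,W):
YYYYYYYY
YYYYWYYW
YYYYWWWY
YYYYWWWY
YYYYYYYY
After op 4 fill(3,6,R) [7 cells changed]:
YYYYYYYY
YYYYRYYW
YYYYRRRY
YYYYRRRY
YYYYYYYY
After op 5 fill(3,7,K) [32 cells changed]:
KKKKKKKK
KKKKRKKW
KKKKRRRK
KKKKRRRK
KKKKKKKK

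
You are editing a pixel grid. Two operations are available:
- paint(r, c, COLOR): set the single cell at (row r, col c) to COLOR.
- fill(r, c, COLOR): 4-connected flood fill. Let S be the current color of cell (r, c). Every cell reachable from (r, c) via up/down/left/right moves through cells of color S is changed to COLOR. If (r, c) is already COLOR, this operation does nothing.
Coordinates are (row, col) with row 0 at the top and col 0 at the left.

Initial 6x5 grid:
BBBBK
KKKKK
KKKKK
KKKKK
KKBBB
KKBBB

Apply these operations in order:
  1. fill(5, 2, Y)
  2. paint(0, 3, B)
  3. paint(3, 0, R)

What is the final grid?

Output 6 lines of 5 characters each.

After op 1 fill(5,2,Y) [6 cells changed]:
BBBBK
KKKKK
KKKKK
KKKKK
KKYYY
KKYYY
After op 2 paint(0,3,B):
BBBBK
KKKKK
KKKKK
KKKKK
KKYYY
KKYYY
After op 3 paint(3,0,R):
BBBBK
KKKKK
KKKKK
RKKKK
KKYYY
KKYYY

Answer: BBBBK
KKKKK
KKKKK
RKKKK
KKYYY
KKYYY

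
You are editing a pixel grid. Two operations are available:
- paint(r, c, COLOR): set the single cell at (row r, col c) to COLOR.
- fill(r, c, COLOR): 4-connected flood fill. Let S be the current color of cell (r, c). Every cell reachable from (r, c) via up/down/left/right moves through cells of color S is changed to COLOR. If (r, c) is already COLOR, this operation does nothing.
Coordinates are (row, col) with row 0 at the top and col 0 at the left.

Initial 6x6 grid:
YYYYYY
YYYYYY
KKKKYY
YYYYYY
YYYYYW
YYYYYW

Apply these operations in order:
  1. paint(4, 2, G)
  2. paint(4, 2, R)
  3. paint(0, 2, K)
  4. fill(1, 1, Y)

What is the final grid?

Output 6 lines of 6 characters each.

Answer: YYKYYY
YYYYYY
KKKKYY
YYYYYY
YYRYYW
YYYYYW

Derivation:
After op 1 paint(4,2,G):
YYYYYY
YYYYYY
KKKKYY
YYYYYY
YYGYYW
YYYYYW
After op 2 paint(4,2,R):
YYYYYY
YYYYYY
KKKKYY
YYYYYY
YYRYYW
YYYYYW
After op 3 paint(0,2,K):
YYKYYY
YYYYYY
KKKKYY
YYYYYY
YYRYYW
YYYYYW
After op 4 fill(1,1,Y) [0 cells changed]:
YYKYYY
YYYYYY
KKKKYY
YYYYYY
YYRYYW
YYYYYW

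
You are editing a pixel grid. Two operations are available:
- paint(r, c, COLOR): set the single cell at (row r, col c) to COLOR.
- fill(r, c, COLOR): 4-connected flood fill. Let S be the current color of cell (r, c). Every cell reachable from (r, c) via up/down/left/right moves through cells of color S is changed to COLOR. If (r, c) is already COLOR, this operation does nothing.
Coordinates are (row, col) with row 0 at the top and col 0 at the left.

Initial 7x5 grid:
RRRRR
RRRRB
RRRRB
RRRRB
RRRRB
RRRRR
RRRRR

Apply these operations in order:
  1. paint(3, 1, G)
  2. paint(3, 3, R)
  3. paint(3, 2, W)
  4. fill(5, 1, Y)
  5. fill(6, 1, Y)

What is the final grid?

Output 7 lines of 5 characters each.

After op 1 paint(3,1,G):
RRRRR
RRRRB
RRRRB
RGRRB
RRRRB
RRRRR
RRRRR
After op 2 paint(3,3,R):
RRRRR
RRRRB
RRRRB
RGRRB
RRRRB
RRRRR
RRRRR
After op 3 paint(3,2,W):
RRRRR
RRRRB
RRRRB
RGWRB
RRRRB
RRRRR
RRRRR
After op 4 fill(5,1,Y) [29 cells changed]:
YYYYY
YYYYB
YYYYB
YGWYB
YYYYB
YYYYY
YYYYY
After op 5 fill(6,1,Y) [0 cells changed]:
YYYYY
YYYYB
YYYYB
YGWYB
YYYYB
YYYYY
YYYYY

Answer: YYYYY
YYYYB
YYYYB
YGWYB
YYYYB
YYYYY
YYYYY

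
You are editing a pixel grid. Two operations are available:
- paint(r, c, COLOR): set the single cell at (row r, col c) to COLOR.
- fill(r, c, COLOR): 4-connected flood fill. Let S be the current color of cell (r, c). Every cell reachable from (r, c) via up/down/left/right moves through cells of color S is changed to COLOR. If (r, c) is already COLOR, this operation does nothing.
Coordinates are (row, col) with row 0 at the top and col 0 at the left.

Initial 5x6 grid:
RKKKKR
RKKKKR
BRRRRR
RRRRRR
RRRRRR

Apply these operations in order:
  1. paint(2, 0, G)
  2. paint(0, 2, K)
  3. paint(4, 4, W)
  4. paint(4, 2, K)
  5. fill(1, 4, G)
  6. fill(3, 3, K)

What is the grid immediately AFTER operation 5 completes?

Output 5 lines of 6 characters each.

Answer: RGGGGR
RGGGGR
GRRRRR
RRRRRR
RRKRWR

Derivation:
After op 1 paint(2,0,G):
RKKKKR
RKKKKR
GRRRRR
RRRRRR
RRRRRR
After op 2 paint(0,2,K):
RKKKKR
RKKKKR
GRRRRR
RRRRRR
RRRRRR
After op 3 paint(4,4,W):
RKKKKR
RKKKKR
GRRRRR
RRRRRR
RRRRWR
After op 4 paint(4,2,K):
RKKKKR
RKKKKR
GRRRRR
RRRRRR
RRKRWR
After op 5 fill(1,4,G) [8 cells changed]:
RGGGGR
RGGGGR
GRRRRR
RRRRRR
RRKRWR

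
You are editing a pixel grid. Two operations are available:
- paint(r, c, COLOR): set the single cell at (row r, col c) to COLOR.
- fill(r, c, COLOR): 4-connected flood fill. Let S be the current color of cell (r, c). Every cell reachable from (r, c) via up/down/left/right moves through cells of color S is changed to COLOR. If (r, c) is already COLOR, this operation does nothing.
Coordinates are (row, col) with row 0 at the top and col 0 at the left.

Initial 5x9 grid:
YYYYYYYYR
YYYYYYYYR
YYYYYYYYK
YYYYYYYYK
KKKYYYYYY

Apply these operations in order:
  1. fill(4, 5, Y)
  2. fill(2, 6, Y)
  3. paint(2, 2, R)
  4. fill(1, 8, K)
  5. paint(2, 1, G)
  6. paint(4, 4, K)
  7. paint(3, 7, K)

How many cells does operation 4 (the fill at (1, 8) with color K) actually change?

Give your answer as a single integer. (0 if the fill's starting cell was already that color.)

Answer: 2

Derivation:
After op 1 fill(4,5,Y) [0 cells changed]:
YYYYYYYYR
YYYYYYYYR
YYYYYYYYK
YYYYYYYYK
KKKYYYYYY
After op 2 fill(2,6,Y) [0 cells changed]:
YYYYYYYYR
YYYYYYYYR
YYYYYYYYK
YYYYYYYYK
KKKYYYYYY
After op 3 paint(2,2,R):
YYYYYYYYR
YYYYYYYYR
YYRYYYYYK
YYYYYYYYK
KKKYYYYYY
After op 4 fill(1,8,K) [2 cells changed]:
YYYYYYYYK
YYYYYYYYK
YYRYYYYYK
YYYYYYYYK
KKKYYYYYY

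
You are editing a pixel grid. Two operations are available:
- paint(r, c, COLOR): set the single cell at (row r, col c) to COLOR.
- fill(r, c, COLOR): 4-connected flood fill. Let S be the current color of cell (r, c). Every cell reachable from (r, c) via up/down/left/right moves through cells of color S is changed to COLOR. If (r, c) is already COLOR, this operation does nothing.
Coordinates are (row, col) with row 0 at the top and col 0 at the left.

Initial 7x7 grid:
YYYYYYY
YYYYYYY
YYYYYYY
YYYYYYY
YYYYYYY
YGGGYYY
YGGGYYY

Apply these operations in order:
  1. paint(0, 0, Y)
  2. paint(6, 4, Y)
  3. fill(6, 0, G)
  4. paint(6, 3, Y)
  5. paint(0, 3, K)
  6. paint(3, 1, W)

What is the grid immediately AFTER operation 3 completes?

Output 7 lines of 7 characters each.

Answer: GGGGGGG
GGGGGGG
GGGGGGG
GGGGGGG
GGGGGGG
GGGGGGG
GGGGGGG

Derivation:
After op 1 paint(0,0,Y):
YYYYYYY
YYYYYYY
YYYYYYY
YYYYYYY
YYYYYYY
YGGGYYY
YGGGYYY
After op 2 paint(6,4,Y):
YYYYYYY
YYYYYYY
YYYYYYY
YYYYYYY
YYYYYYY
YGGGYYY
YGGGYYY
After op 3 fill(6,0,G) [43 cells changed]:
GGGGGGG
GGGGGGG
GGGGGGG
GGGGGGG
GGGGGGG
GGGGGGG
GGGGGGG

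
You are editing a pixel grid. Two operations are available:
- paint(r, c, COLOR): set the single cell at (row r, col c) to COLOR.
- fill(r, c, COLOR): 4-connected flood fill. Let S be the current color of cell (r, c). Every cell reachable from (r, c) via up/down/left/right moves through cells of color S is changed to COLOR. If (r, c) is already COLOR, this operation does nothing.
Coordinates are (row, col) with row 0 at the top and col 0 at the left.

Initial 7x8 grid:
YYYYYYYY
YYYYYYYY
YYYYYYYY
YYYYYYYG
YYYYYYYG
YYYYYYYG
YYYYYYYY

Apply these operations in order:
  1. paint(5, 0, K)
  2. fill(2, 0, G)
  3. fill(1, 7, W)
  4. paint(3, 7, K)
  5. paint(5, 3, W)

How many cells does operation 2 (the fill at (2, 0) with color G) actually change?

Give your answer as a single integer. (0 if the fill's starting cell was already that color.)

Answer: 52

Derivation:
After op 1 paint(5,0,K):
YYYYYYYY
YYYYYYYY
YYYYYYYY
YYYYYYYG
YYYYYYYG
KYYYYYYG
YYYYYYYY
After op 2 fill(2,0,G) [52 cells changed]:
GGGGGGGG
GGGGGGGG
GGGGGGGG
GGGGGGGG
GGGGGGGG
KGGGGGGG
GGGGGGGG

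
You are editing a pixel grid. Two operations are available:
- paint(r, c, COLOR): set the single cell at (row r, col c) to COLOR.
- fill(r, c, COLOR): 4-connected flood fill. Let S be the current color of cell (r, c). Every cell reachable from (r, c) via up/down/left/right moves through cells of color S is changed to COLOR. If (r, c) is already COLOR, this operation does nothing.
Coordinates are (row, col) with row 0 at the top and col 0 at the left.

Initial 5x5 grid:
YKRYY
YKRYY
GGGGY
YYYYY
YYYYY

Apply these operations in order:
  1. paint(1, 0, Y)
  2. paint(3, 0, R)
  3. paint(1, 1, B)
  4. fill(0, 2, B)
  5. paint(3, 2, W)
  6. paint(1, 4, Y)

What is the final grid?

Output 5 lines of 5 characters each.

Answer: YKBYY
YBBYY
GGGGY
RYWYY
YYYYY

Derivation:
After op 1 paint(1,0,Y):
YKRYY
YKRYY
GGGGY
YYYYY
YYYYY
After op 2 paint(3,0,R):
YKRYY
YKRYY
GGGGY
RYYYY
YYYYY
After op 3 paint(1,1,B):
YKRYY
YBRYY
GGGGY
RYYYY
YYYYY
After op 4 fill(0,2,B) [2 cells changed]:
YKBYY
YBBYY
GGGGY
RYYYY
YYYYY
After op 5 paint(3,2,W):
YKBYY
YBBYY
GGGGY
RYWYY
YYYYY
After op 6 paint(1,4,Y):
YKBYY
YBBYY
GGGGY
RYWYY
YYYYY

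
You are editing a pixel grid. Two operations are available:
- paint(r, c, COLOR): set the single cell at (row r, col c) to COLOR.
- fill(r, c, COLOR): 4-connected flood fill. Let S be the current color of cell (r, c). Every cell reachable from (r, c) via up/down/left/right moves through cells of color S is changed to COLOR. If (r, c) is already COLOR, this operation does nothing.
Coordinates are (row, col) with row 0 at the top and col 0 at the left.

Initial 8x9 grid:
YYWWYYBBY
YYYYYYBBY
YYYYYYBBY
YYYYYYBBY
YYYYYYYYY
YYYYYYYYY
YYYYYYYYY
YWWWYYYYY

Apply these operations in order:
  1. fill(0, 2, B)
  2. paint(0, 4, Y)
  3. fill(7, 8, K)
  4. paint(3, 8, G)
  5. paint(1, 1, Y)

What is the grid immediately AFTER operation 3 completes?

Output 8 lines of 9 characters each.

Answer: KKBBKKBBK
KKKKKKBBK
KKKKKKBBK
KKKKKKBBK
KKKKKKKKK
KKKKKKKKK
KKKKKKKKK
KWWWKKKKK

Derivation:
After op 1 fill(0,2,B) [2 cells changed]:
YYBBYYBBY
YYYYYYBBY
YYYYYYBBY
YYYYYYBBY
YYYYYYYYY
YYYYYYYYY
YYYYYYYYY
YWWWYYYYY
After op 2 paint(0,4,Y):
YYBBYYBBY
YYYYYYBBY
YYYYYYBBY
YYYYYYBBY
YYYYYYYYY
YYYYYYYYY
YYYYYYYYY
YWWWYYYYY
After op 3 fill(7,8,K) [59 cells changed]:
KKBBKKBBK
KKKKKKBBK
KKKKKKBBK
KKKKKKBBK
KKKKKKKKK
KKKKKKKKK
KKKKKKKKK
KWWWKKKKK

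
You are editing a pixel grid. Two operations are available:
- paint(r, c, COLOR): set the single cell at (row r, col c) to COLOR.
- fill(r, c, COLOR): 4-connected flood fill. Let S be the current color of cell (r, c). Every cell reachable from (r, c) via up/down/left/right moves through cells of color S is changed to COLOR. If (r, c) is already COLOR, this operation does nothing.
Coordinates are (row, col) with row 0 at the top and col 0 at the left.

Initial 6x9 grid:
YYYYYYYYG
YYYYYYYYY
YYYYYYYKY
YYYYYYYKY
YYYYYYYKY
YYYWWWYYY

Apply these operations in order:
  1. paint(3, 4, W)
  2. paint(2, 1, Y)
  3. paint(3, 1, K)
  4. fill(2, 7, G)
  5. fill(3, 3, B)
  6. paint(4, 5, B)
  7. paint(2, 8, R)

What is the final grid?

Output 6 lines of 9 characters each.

Answer: BBBBBBBBG
BBBBBBBBB
BBBBBBBGR
BKBBWBBGB
BBBBBBBGB
BBBWWWBBB

Derivation:
After op 1 paint(3,4,W):
YYYYYYYYG
YYYYYYYYY
YYYYYYYKY
YYYYWYYKY
YYYYYYYKY
YYYWWWYYY
After op 2 paint(2,1,Y):
YYYYYYYYG
YYYYYYYYY
YYYYYYYKY
YYYYWYYKY
YYYYYYYKY
YYYWWWYYY
After op 3 paint(3,1,K):
YYYYYYYYG
YYYYYYYYY
YYYYYYYKY
YKYYWYYKY
YYYYYYYKY
YYYWWWYYY
After op 4 fill(2,7,G) [3 cells changed]:
YYYYYYYYG
YYYYYYYYY
YYYYYYYGY
YKYYWYYGY
YYYYYYYGY
YYYWWWYYY
After op 5 fill(3,3,B) [45 cells changed]:
BBBBBBBBG
BBBBBBBBB
BBBBBBBGB
BKBBWBBGB
BBBBBBBGB
BBBWWWBBB
After op 6 paint(4,5,B):
BBBBBBBBG
BBBBBBBBB
BBBBBBBGB
BKBBWBBGB
BBBBBBBGB
BBBWWWBBB
After op 7 paint(2,8,R):
BBBBBBBBG
BBBBBBBBB
BBBBBBBGR
BKBBWBBGB
BBBBBBBGB
BBBWWWBBB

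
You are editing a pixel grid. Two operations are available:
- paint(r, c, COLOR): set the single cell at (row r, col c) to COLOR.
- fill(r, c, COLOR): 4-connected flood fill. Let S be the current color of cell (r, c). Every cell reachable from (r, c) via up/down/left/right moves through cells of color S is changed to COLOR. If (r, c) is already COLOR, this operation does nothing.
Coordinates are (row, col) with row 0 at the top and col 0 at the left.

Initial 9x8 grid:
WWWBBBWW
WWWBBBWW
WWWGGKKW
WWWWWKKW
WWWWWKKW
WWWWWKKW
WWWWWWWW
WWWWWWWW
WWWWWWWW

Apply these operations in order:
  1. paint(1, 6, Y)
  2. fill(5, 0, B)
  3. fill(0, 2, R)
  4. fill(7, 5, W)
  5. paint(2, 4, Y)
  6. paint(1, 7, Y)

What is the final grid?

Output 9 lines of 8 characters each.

Answer: WWWWWWWW
WWWWWWYY
WWWGYKKW
WWWWWKKW
WWWWWKKW
WWWWWKKW
WWWWWWWW
WWWWWWWW
WWWWWWWW

Derivation:
After op 1 paint(1,6,Y):
WWWBBBWW
WWWBBBYW
WWWGGKKW
WWWWWKKW
WWWWWKKW
WWWWWKKW
WWWWWWWW
WWWWWWWW
WWWWWWWW
After op 2 fill(5,0,B) [55 cells changed]:
BBBBBBBB
BBBBBBYB
BBBGGKKB
BBBBBKKB
BBBBBKKB
BBBBBKKB
BBBBBBBB
BBBBBBBB
BBBBBBBB
After op 3 fill(0,2,R) [61 cells changed]:
RRRRRRRR
RRRRRRYR
RRRGGKKR
RRRRRKKR
RRRRRKKR
RRRRRKKR
RRRRRRRR
RRRRRRRR
RRRRRRRR
After op 4 fill(7,5,W) [61 cells changed]:
WWWWWWWW
WWWWWWYW
WWWGGKKW
WWWWWKKW
WWWWWKKW
WWWWWKKW
WWWWWWWW
WWWWWWWW
WWWWWWWW
After op 5 paint(2,4,Y):
WWWWWWWW
WWWWWWYW
WWWGYKKW
WWWWWKKW
WWWWWKKW
WWWWWKKW
WWWWWWWW
WWWWWWWW
WWWWWWWW
After op 6 paint(1,7,Y):
WWWWWWWW
WWWWWWYY
WWWGYKKW
WWWWWKKW
WWWWWKKW
WWWWWKKW
WWWWWWWW
WWWWWWWW
WWWWWWWW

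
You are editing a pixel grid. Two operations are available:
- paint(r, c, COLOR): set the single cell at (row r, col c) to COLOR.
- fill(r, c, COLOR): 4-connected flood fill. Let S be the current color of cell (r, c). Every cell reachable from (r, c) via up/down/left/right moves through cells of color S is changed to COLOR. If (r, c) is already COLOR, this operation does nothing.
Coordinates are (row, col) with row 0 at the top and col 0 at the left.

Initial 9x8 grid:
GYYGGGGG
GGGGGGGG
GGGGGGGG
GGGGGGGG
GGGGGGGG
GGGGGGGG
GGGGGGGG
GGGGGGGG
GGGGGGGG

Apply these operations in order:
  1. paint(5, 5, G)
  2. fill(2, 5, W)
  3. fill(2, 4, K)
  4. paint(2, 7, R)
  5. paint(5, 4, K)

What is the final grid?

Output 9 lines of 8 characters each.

Answer: KYYKKKKK
KKKKKKKK
KKKKKKKR
KKKKKKKK
KKKKKKKK
KKKKKKKK
KKKKKKKK
KKKKKKKK
KKKKKKKK

Derivation:
After op 1 paint(5,5,G):
GYYGGGGG
GGGGGGGG
GGGGGGGG
GGGGGGGG
GGGGGGGG
GGGGGGGG
GGGGGGGG
GGGGGGGG
GGGGGGGG
After op 2 fill(2,5,W) [70 cells changed]:
WYYWWWWW
WWWWWWWW
WWWWWWWW
WWWWWWWW
WWWWWWWW
WWWWWWWW
WWWWWWWW
WWWWWWWW
WWWWWWWW
After op 3 fill(2,4,K) [70 cells changed]:
KYYKKKKK
KKKKKKKK
KKKKKKKK
KKKKKKKK
KKKKKKKK
KKKKKKKK
KKKKKKKK
KKKKKKKK
KKKKKKKK
After op 4 paint(2,7,R):
KYYKKKKK
KKKKKKKK
KKKKKKKR
KKKKKKKK
KKKKKKKK
KKKKKKKK
KKKKKKKK
KKKKKKKK
KKKKKKKK
After op 5 paint(5,4,K):
KYYKKKKK
KKKKKKKK
KKKKKKKR
KKKKKKKK
KKKKKKKK
KKKKKKKK
KKKKKKKK
KKKKKKKK
KKKKKKKK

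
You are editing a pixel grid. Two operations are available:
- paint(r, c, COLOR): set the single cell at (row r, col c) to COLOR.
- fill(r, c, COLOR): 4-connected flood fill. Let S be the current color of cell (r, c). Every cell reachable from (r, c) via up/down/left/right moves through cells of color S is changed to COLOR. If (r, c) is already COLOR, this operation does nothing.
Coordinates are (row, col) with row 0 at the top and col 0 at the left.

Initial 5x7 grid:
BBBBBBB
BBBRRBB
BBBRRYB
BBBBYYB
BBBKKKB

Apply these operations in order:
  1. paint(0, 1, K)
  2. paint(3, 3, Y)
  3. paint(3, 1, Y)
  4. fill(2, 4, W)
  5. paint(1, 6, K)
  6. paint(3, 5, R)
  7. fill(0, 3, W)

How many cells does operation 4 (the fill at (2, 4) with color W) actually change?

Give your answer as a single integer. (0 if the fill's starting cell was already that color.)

Answer: 4

Derivation:
After op 1 paint(0,1,K):
BKBBBBB
BBBRRBB
BBBRRYB
BBBBYYB
BBBKKKB
After op 2 paint(3,3,Y):
BKBBBBB
BBBRRBB
BBBRRYB
BBBYYYB
BBBKKKB
After op 3 paint(3,1,Y):
BKBBBBB
BBBRRBB
BBBRRYB
BYBYYYB
BBBKKKB
After op 4 fill(2,4,W) [4 cells changed]:
BKBBBBB
BBBWWBB
BBBWWYB
BYBYYYB
BBBKKKB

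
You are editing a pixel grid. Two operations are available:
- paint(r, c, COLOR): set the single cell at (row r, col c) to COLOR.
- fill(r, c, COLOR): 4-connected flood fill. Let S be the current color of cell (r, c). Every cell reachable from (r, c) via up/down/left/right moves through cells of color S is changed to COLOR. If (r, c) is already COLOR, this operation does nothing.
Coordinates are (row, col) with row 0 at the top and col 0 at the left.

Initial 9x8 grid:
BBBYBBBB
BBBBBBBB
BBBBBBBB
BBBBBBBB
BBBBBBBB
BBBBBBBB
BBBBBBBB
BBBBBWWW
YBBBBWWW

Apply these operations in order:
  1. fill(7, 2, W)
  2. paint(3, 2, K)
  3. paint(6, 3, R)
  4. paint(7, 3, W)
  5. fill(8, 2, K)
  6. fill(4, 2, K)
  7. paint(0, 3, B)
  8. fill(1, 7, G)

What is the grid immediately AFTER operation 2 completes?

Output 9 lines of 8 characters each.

After op 1 fill(7,2,W) [64 cells changed]:
WWWYWWWW
WWWWWWWW
WWWWWWWW
WWWWWWWW
WWWWWWWW
WWWWWWWW
WWWWWWWW
WWWWWWWW
YWWWWWWW
After op 2 paint(3,2,K):
WWWYWWWW
WWWWWWWW
WWWWWWWW
WWKWWWWW
WWWWWWWW
WWWWWWWW
WWWWWWWW
WWWWWWWW
YWWWWWWW

Answer: WWWYWWWW
WWWWWWWW
WWWWWWWW
WWKWWWWW
WWWWWWWW
WWWWWWWW
WWWWWWWW
WWWWWWWW
YWWWWWWW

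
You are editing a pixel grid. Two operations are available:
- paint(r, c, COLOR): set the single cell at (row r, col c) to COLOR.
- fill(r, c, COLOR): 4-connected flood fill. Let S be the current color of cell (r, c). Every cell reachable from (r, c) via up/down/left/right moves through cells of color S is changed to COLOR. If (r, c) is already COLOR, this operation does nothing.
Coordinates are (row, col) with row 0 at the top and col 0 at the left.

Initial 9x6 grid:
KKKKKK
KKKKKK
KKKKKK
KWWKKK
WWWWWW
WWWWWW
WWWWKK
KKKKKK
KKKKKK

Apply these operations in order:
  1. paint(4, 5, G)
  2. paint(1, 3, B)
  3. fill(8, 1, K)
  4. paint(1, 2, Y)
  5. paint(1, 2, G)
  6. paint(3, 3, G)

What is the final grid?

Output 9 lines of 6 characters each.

After op 1 paint(4,5,G):
KKKKKK
KKKKKK
KKKKKK
KWWKKK
WWWWWG
WWWWWW
WWWWKK
KKKKKK
KKKKKK
After op 2 paint(1,3,B):
KKKKKK
KKKBKK
KKKKKK
KWWKKK
WWWWWG
WWWWWW
WWWWKK
KKKKKK
KKKKKK
After op 3 fill(8,1,K) [0 cells changed]:
KKKKKK
KKKBKK
KKKKKK
KWWKKK
WWWWWG
WWWWWW
WWWWKK
KKKKKK
KKKKKK
After op 4 paint(1,2,Y):
KKKKKK
KKYBKK
KKKKKK
KWWKKK
WWWWWG
WWWWWW
WWWWKK
KKKKKK
KKKKKK
After op 5 paint(1,2,G):
KKKKKK
KKGBKK
KKKKKK
KWWKKK
WWWWWG
WWWWWW
WWWWKK
KKKKKK
KKKKKK
After op 6 paint(3,3,G):
KKKKKK
KKGBKK
KKKKKK
KWWGKK
WWWWWG
WWWWWW
WWWWKK
KKKKKK
KKKKKK

Answer: KKKKKK
KKGBKK
KKKKKK
KWWGKK
WWWWWG
WWWWWW
WWWWKK
KKKKKK
KKKKKK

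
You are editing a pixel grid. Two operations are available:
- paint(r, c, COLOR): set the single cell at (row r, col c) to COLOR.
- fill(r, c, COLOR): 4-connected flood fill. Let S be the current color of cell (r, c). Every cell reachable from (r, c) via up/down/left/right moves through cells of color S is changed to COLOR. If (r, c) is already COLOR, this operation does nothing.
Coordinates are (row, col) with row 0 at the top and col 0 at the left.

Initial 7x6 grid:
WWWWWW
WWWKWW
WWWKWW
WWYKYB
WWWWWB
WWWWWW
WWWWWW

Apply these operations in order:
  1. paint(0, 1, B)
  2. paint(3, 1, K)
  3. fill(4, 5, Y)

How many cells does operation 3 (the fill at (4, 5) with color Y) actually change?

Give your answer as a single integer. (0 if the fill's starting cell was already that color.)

After op 1 paint(0,1,B):
WBWWWW
WWWKWW
WWWKWW
WWYKYB
WWWWWB
WWWWWW
WWWWWW
After op 2 paint(3,1,K):
WBWWWW
WWWKWW
WWWKWW
WKYKYB
WWWWWB
WWWWWW
WWWWWW
After op 3 fill(4,5,Y) [2 cells changed]:
WBWWWW
WWWKWW
WWWKWW
WKYKYY
WWWWWY
WWWWWW
WWWWWW

Answer: 2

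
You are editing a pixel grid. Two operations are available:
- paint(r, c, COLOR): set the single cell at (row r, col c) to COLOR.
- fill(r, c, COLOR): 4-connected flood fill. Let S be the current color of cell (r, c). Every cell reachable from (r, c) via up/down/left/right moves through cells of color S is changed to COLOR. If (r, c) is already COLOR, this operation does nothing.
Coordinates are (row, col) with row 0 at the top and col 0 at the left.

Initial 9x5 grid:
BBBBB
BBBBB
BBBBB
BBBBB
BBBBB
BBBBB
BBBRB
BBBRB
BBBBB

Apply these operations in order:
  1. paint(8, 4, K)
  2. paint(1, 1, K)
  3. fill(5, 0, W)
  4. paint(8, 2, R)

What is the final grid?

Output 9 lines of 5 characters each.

Answer: WWWWW
WKWWW
WWWWW
WWWWW
WWWWW
WWWWW
WWWRW
WWWRW
WWRWK

Derivation:
After op 1 paint(8,4,K):
BBBBB
BBBBB
BBBBB
BBBBB
BBBBB
BBBBB
BBBRB
BBBRB
BBBBK
After op 2 paint(1,1,K):
BBBBB
BKBBB
BBBBB
BBBBB
BBBBB
BBBBB
BBBRB
BBBRB
BBBBK
After op 3 fill(5,0,W) [41 cells changed]:
WWWWW
WKWWW
WWWWW
WWWWW
WWWWW
WWWWW
WWWRW
WWWRW
WWWWK
After op 4 paint(8,2,R):
WWWWW
WKWWW
WWWWW
WWWWW
WWWWW
WWWWW
WWWRW
WWWRW
WWRWK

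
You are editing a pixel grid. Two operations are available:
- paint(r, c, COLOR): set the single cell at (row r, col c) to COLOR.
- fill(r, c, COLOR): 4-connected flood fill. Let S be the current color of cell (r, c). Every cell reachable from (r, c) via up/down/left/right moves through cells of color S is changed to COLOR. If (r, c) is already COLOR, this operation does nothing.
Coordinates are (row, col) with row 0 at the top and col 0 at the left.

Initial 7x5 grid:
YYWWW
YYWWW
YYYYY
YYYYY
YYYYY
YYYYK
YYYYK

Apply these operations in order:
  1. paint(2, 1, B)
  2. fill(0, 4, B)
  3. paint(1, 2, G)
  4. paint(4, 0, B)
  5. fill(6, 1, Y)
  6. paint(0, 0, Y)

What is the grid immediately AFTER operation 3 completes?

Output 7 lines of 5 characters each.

Answer: YYBBB
YYGBB
YBYYY
YYYYY
YYYYY
YYYYK
YYYYK

Derivation:
After op 1 paint(2,1,B):
YYWWW
YYWWW
YBYYY
YYYYY
YYYYY
YYYYK
YYYYK
After op 2 fill(0,4,B) [6 cells changed]:
YYBBB
YYBBB
YBYYY
YYYYY
YYYYY
YYYYK
YYYYK
After op 3 paint(1,2,G):
YYBBB
YYGBB
YBYYY
YYYYY
YYYYY
YYYYK
YYYYK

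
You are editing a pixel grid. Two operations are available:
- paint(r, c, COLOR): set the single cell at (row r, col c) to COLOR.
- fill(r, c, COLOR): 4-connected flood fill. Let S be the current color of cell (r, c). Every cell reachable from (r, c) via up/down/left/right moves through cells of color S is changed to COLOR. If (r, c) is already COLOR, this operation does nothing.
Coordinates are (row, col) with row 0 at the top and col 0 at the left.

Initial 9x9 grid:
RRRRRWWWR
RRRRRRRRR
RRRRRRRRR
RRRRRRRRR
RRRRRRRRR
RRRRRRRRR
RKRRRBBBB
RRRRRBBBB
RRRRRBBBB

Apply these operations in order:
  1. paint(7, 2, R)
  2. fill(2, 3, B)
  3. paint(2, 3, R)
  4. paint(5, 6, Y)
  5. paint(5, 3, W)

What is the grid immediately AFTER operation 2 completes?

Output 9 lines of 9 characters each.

Answer: BBBBBWWWB
BBBBBBBBB
BBBBBBBBB
BBBBBBBBB
BBBBBBBBB
BBBBBBBBB
BKBBBBBBB
BBBBBBBBB
BBBBBBBBB

Derivation:
After op 1 paint(7,2,R):
RRRRRWWWR
RRRRRRRRR
RRRRRRRRR
RRRRRRRRR
RRRRRRRRR
RRRRRRRRR
RKRRRBBBB
RRRRRBBBB
RRRRRBBBB
After op 2 fill(2,3,B) [65 cells changed]:
BBBBBWWWB
BBBBBBBBB
BBBBBBBBB
BBBBBBBBB
BBBBBBBBB
BBBBBBBBB
BKBBBBBBB
BBBBBBBBB
BBBBBBBBB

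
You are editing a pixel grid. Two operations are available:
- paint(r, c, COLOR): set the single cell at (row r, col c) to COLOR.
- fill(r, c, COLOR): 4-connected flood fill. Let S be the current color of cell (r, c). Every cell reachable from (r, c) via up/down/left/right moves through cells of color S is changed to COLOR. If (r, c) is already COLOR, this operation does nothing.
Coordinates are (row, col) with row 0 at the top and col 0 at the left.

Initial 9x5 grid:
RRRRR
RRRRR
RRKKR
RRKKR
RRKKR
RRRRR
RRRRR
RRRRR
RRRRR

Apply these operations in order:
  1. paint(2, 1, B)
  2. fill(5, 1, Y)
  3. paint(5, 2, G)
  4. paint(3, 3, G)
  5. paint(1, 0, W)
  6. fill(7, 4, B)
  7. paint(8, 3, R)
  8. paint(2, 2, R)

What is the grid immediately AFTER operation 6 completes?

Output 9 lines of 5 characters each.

After op 1 paint(2,1,B):
RRRRR
RRRRR
RBKKR
RRKKR
RRKKR
RRRRR
RRRRR
RRRRR
RRRRR
After op 2 fill(5,1,Y) [38 cells changed]:
YYYYY
YYYYY
YBKKY
YYKKY
YYKKY
YYYYY
YYYYY
YYYYY
YYYYY
After op 3 paint(5,2,G):
YYYYY
YYYYY
YBKKY
YYKKY
YYKKY
YYGYY
YYYYY
YYYYY
YYYYY
After op 4 paint(3,3,G):
YYYYY
YYYYY
YBKKY
YYKGY
YYKKY
YYGYY
YYYYY
YYYYY
YYYYY
After op 5 paint(1,0,W):
YYYYY
WYYYY
YBKKY
YYKGY
YYKKY
YYGYY
YYYYY
YYYYY
YYYYY
After op 6 fill(7,4,B) [36 cells changed]:
BBBBB
WBBBB
BBKKB
BBKGB
BBKKB
BBGBB
BBBBB
BBBBB
BBBBB

Answer: BBBBB
WBBBB
BBKKB
BBKGB
BBKKB
BBGBB
BBBBB
BBBBB
BBBBB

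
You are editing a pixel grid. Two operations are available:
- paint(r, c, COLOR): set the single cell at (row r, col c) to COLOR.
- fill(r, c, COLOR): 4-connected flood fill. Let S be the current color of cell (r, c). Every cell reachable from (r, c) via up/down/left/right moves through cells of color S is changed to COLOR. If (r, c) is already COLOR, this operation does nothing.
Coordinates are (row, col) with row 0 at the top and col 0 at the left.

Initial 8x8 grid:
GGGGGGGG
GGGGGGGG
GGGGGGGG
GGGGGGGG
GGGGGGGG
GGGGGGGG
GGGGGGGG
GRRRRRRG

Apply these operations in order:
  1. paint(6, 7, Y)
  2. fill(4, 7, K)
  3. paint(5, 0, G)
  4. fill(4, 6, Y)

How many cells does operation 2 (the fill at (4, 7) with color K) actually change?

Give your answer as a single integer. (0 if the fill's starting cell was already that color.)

After op 1 paint(6,7,Y):
GGGGGGGG
GGGGGGGG
GGGGGGGG
GGGGGGGG
GGGGGGGG
GGGGGGGG
GGGGGGGY
GRRRRRRG
After op 2 fill(4,7,K) [56 cells changed]:
KKKKKKKK
KKKKKKKK
KKKKKKKK
KKKKKKKK
KKKKKKKK
KKKKKKKK
KKKKKKKY
KRRRRRRG

Answer: 56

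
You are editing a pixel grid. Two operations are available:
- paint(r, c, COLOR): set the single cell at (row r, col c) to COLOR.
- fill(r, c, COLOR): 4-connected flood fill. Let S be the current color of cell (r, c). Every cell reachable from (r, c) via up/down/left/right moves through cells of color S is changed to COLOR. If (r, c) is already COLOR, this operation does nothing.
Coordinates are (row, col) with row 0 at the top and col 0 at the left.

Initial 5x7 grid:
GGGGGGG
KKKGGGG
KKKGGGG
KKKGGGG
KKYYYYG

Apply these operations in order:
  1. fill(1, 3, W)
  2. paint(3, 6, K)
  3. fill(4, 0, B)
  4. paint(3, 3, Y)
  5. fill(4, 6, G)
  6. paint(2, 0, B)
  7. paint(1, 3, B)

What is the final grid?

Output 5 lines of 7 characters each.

After op 1 fill(1,3,W) [20 cells changed]:
WWWWWWW
KKKWWWW
KKKWWWW
KKKWWWW
KKYYYYW
After op 2 paint(3,6,K):
WWWWWWW
KKKWWWW
KKKWWWW
KKKWWWK
KKYYYYW
After op 3 fill(4,0,B) [11 cells changed]:
WWWWWWW
BBBWWWW
BBBWWWW
BBBWWWK
BBYYYYW
After op 4 paint(3,3,Y):
WWWWWWW
BBBWWWW
BBBWWWW
BBBYWWK
BBYYYYW
After op 5 fill(4,6,G) [1 cells changed]:
WWWWWWW
BBBWWWW
BBBWWWW
BBBYWWK
BBYYYYG
After op 6 paint(2,0,B):
WWWWWWW
BBBWWWW
BBBWWWW
BBBYWWK
BBYYYYG
After op 7 paint(1,3,B):
WWWWWWW
BBBBWWW
BBBWWWW
BBBYWWK
BBYYYYG

Answer: WWWWWWW
BBBBWWW
BBBWWWW
BBBYWWK
BBYYYYG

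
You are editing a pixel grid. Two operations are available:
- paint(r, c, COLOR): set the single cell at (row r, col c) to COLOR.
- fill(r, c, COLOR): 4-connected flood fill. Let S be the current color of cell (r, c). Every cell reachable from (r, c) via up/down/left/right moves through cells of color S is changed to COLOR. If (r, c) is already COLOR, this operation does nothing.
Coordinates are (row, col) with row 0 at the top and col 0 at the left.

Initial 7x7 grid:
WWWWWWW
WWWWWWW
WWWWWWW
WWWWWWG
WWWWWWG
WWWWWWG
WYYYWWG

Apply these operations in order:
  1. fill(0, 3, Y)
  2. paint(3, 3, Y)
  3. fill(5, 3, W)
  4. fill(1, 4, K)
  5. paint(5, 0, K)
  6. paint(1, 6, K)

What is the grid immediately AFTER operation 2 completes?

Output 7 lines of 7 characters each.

Answer: YYYYYYY
YYYYYYY
YYYYYYY
YYYYYYG
YYYYYYG
YYYYYYG
YYYYYYG

Derivation:
After op 1 fill(0,3,Y) [42 cells changed]:
YYYYYYY
YYYYYYY
YYYYYYY
YYYYYYG
YYYYYYG
YYYYYYG
YYYYYYG
After op 2 paint(3,3,Y):
YYYYYYY
YYYYYYY
YYYYYYY
YYYYYYG
YYYYYYG
YYYYYYG
YYYYYYG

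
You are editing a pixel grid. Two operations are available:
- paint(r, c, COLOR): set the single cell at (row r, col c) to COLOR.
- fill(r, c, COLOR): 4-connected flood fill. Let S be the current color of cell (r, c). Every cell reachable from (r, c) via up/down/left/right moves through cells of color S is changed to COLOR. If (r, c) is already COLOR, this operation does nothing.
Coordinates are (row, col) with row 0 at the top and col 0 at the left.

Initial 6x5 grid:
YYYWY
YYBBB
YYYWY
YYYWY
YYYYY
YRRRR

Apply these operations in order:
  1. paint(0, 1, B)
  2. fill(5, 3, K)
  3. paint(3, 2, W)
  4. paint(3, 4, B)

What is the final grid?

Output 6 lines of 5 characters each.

After op 1 paint(0,1,B):
YBYWY
YYBBB
YYYWY
YYYWY
YYYYY
YRRRR
After op 2 fill(5,3,K) [4 cells changed]:
YBYWY
YYBBB
YYYWY
YYYWY
YYYYY
YKKKK
After op 3 paint(3,2,W):
YBYWY
YYBBB
YYYWY
YYWWY
YYYYY
YKKKK
After op 4 paint(3,4,B):
YBYWY
YYBBB
YYYWY
YYWWB
YYYYY
YKKKK

Answer: YBYWY
YYBBB
YYYWY
YYWWB
YYYYY
YKKKK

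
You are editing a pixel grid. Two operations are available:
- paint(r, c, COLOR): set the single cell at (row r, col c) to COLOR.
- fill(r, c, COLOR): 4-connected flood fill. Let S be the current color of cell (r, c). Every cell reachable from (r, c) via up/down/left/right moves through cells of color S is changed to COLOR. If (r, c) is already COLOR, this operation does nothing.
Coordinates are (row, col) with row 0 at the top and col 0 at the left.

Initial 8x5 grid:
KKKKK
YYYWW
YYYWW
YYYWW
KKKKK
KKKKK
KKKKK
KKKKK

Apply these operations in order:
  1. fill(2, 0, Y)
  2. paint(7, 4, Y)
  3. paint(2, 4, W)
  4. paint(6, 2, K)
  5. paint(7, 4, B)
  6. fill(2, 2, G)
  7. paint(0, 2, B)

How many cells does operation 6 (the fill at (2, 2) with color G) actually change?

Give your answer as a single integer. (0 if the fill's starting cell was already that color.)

After op 1 fill(2,0,Y) [0 cells changed]:
KKKKK
YYYWW
YYYWW
YYYWW
KKKKK
KKKKK
KKKKK
KKKKK
After op 2 paint(7,4,Y):
KKKKK
YYYWW
YYYWW
YYYWW
KKKKK
KKKKK
KKKKK
KKKKY
After op 3 paint(2,4,W):
KKKKK
YYYWW
YYYWW
YYYWW
KKKKK
KKKKK
KKKKK
KKKKY
After op 4 paint(6,2,K):
KKKKK
YYYWW
YYYWW
YYYWW
KKKKK
KKKKK
KKKKK
KKKKY
After op 5 paint(7,4,B):
KKKKK
YYYWW
YYYWW
YYYWW
KKKKK
KKKKK
KKKKK
KKKKB
After op 6 fill(2,2,G) [9 cells changed]:
KKKKK
GGGWW
GGGWW
GGGWW
KKKKK
KKKKK
KKKKK
KKKKB

Answer: 9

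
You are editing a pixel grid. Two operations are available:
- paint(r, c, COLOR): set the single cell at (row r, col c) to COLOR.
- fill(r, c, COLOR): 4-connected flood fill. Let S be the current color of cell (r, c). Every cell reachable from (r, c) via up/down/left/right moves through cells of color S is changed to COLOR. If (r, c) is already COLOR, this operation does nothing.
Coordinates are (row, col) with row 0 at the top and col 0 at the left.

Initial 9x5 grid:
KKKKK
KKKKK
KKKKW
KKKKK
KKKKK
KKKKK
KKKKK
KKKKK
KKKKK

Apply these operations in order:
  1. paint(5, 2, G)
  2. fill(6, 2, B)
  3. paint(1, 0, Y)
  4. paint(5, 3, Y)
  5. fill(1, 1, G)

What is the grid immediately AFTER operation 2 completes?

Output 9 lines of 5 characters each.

Answer: BBBBB
BBBBB
BBBBW
BBBBB
BBBBB
BBGBB
BBBBB
BBBBB
BBBBB

Derivation:
After op 1 paint(5,2,G):
KKKKK
KKKKK
KKKKW
KKKKK
KKKKK
KKGKK
KKKKK
KKKKK
KKKKK
After op 2 fill(6,2,B) [43 cells changed]:
BBBBB
BBBBB
BBBBW
BBBBB
BBBBB
BBGBB
BBBBB
BBBBB
BBBBB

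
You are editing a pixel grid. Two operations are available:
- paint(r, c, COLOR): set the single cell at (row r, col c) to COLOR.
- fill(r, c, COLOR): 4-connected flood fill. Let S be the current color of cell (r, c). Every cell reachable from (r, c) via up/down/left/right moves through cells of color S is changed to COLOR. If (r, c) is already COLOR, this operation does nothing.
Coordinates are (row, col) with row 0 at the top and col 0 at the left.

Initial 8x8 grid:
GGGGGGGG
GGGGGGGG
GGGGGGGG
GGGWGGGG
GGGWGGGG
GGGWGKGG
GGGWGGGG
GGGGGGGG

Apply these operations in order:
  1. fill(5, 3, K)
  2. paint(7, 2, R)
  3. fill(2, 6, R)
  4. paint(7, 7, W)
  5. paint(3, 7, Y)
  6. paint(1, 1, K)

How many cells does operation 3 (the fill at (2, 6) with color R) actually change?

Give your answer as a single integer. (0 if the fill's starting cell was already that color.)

After op 1 fill(5,3,K) [4 cells changed]:
GGGGGGGG
GGGGGGGG
GGGGGGGG
GGGKGGGG
GGGKGGGG
GGGKGKGG
GGGKGGGG
GGGGGGGG
After op 2 paint(7,2,R):
GGGGGGGG
GGGGGGGG
GGGGGGGG
GGGKGGGG
GGGKGGGG
GGGKGKGG
GGGKGGGG
GGRGGGGG
After op 3 fill(2,6,R) [58 cells changed]:
RRRRRRRR
RRRRRRRR
RRRRRRRR
RRRKRRRR
RRRKRRRR
RRRKRKRR
RRRKRRRR
RRRRRRRR

Answer: 58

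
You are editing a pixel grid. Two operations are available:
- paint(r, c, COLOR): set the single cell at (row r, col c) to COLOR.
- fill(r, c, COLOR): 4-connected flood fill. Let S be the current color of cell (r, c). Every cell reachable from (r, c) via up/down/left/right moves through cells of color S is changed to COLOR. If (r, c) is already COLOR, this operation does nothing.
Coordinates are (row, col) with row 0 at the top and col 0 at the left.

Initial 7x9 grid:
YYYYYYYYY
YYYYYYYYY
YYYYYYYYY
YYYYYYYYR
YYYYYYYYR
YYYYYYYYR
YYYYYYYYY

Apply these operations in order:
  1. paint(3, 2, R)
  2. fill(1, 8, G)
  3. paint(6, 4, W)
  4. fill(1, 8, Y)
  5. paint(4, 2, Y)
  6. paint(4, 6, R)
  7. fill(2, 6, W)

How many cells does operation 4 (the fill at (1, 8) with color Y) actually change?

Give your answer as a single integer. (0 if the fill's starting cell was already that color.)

After op 1 paint(3,2,R):
YYYYYYYYY
YYYYYYYYY
YYYYYYYYY
YYRYYYYYR
YYYYYYYYR
YYYYYYYYR
YYYYYYYYY
After op 2 fill(1,8,G) [59 cells changed]:
GGGGGGGGG
GGGGGGGGG
GGGGGGGGG
GGRGGGGGR
GGGGGGGGR
GGGGGGGGR
GGGGGGGGG
After op 3 paint(6,4,W):
GGGGGGGGG
GGGGGGGGG
GGGGGGGGG
GGRGGGGGR
GGGGGGGGR
GGGGGGGGR
GGGGWGGGG
After op 4 fill(1,8,Y) [58 cells changed]:
YYYYYYYYY
YYYYYYYYY
YYYYYYYYY
YYRYYYYYR
YYYYYYYYR
YYYYYYYYR
YYYYWYYYY

Answer: 58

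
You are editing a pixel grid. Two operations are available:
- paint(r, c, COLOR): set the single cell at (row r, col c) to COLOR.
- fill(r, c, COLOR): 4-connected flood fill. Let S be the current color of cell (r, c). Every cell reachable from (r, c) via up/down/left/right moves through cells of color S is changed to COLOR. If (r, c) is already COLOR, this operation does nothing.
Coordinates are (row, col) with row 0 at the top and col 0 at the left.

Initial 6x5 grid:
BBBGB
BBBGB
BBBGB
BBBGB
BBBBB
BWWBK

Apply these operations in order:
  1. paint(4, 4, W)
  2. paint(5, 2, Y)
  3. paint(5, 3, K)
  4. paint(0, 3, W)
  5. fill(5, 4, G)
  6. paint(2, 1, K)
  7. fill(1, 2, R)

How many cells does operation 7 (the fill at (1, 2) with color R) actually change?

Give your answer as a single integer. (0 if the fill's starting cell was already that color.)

Answer: 16

Derivation:
After op 1 paint(4,4,W):
BBBGB
BBBGB
BBBGB
BBBGB
BBBBW
BWWBK
After op 2 paint(5,2,Y):
BBBGB
BBBGB
BBBGB
BBBGB
BBBBW
BWYBK
After op 3 paint(5,3,K):
BBBGB
BBBGB
BBBGB
BBBGB
BBBBW
BWYKK
After op 4 paint(0,3,W):
BBBWB
BBBGB
BBBGB
BBBGB
BBBBW
BWYKK
After op 5 fill(5,4,G) [2 cells changed]:
BBBWB
BBBGB
BBBGB
BBBGB
BBBBW
BWYGG
After op 6 paint(2,1,K):
BBBWB
BBBGB
BKBGB
BBBGB
BBBBW
BWYGG
After op 7 fill(1,2,R) [16 cells changed]:
RRRWB
RRRGB
RKRGB
RRRGB
RRRRW
RWYGG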